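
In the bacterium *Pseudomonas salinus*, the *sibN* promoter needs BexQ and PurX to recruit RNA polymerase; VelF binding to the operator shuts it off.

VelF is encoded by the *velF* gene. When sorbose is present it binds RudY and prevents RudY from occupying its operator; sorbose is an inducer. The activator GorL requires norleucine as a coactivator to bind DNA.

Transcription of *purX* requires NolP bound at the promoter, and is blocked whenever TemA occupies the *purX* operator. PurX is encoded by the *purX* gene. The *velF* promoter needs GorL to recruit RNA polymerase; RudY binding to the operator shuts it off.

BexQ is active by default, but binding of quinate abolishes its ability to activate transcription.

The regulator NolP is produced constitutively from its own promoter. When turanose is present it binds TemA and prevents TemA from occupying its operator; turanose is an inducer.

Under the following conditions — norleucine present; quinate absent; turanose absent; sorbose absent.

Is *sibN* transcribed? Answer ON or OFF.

OFF

Quinate is absent, so BexQ is active.
Norleucine is present, so GorL is active.
Sorbose is absent, so RudY is active.
With repressor RudY bound, *velF* is not transcribed.
So VelF is not produced.
NolP is produced constitutively and is active.
Turanose is absent, so TemA is active.
With repressor TemA bound, *purX* is not transcribed.
So PurX is not produced.
Required activator PurX is absent, so *sibN* is not transcribed.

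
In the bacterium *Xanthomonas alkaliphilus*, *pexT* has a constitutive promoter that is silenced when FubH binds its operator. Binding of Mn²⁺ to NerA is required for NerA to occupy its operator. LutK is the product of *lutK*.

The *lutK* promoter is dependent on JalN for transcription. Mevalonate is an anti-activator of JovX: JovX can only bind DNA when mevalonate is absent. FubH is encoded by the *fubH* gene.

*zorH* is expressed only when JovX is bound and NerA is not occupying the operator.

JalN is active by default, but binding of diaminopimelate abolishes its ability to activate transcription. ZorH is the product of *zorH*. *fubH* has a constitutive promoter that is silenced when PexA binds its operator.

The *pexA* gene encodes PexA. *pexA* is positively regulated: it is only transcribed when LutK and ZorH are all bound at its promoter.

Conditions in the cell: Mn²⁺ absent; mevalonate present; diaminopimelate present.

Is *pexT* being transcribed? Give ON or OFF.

OFF

Diaminopimelate is present, so JalN is inactive.
Required activator JalN is absent, so *lutK* is not transcribed.
So LutK is not produced.
Mn²⁺ is absent, so NerA is inactive.
Mevalonate is present, so JovX is inactive.
Required activator JovX is absent, so *zorH* is not transcribed.
So ZorH is not produced.
Required activator LutK is absent, so *pexA* is not transcribed.
So PexA is not produced.
With no repressor bound, *fubH* is transcribed.
So FubH is produced and active.
With repressor FubH bound, *pexT* is not transcribed.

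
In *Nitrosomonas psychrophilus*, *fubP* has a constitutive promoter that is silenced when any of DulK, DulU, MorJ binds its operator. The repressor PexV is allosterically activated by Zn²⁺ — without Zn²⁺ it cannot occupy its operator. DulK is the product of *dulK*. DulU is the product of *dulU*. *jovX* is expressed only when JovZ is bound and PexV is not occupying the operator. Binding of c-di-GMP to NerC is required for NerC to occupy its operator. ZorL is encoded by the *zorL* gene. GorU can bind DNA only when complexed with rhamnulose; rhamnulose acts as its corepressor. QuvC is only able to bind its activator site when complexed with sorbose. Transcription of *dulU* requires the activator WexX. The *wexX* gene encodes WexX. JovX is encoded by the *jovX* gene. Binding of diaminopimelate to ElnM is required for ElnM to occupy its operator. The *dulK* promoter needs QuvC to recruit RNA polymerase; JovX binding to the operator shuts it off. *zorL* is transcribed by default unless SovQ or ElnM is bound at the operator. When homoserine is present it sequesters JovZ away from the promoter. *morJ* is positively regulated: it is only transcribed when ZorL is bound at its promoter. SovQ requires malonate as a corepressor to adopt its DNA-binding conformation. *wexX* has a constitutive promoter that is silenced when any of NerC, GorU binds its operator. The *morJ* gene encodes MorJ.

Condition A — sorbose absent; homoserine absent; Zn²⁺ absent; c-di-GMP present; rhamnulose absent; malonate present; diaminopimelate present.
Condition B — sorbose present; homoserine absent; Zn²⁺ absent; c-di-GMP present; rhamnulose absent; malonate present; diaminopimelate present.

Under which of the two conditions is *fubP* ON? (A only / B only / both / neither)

Condition A:
Sorbose is absent, so QuvC is inactive.
Homoserine is absent, so JovZ is active.
Zn²⁺ is absent, so PexV is inactive.
No repressor is bound and JovZ is active, so *jovX* is transcribed.
So JovX is produced and active.
With repressor JovX bound, *dulK* is not transcribed.
So DulK is not produced.
c-di-GMP is present, so NerC is active.
Rhamnulose is absent, so GorU is inactive.
With repressor NerC bound, *wexX* is not transcribed.
So WexX is not produced.
Required activator WexX is absent, so *dulU* is not transcribed.
So DulU is not produced.
Malonate is present, so SovQ is active.
Diaminopimelate is present, so ElnM is active.
With repressor SovQ bound, *zorL* is not transcribed.
So ZorL is not produced.
Required activator ZorL is absent, so *morJ* is not transcribed.
So MorJ is not produced.
With no repressor bound, *fubP* is transcribed.
→ *fubP* is ON in A.
Condition B:
Sorbose is present, so QuvC is active.
Homoserine is absent, so JovZ is active.
Zn²⁺ is absent, so PexV is inactive.
No repressor is bound and JovZ is active, so *jovX* is transcribed.
So JovX is produced and active.
With repressor JovX bound, *dulK* is not transcribed.
So DulK is not produced.
c-di-GMP is present, so NerC is active.
Rhamnulose is absent, so GorU is inactive.
With repressor NerC bound, *wexX* is not transcribed.
So WexX is not produced.
Required activator WexX is absent, so *dulU* is not transcribed.
So DulU is not produced.
Malonate is present, so SovQ is active.
Diaminopimelate is present, so ElnM is active.
With repressor SovQ bound, *zorL* is not transcribed.
So ZorL is not produced.
Required activator ZorL is absent, so *morJ* is not transcribed.
So MorJ is not produced.
With no repressor bound, *fubP* is transcribed.
→ *fubP* is ON in B.

both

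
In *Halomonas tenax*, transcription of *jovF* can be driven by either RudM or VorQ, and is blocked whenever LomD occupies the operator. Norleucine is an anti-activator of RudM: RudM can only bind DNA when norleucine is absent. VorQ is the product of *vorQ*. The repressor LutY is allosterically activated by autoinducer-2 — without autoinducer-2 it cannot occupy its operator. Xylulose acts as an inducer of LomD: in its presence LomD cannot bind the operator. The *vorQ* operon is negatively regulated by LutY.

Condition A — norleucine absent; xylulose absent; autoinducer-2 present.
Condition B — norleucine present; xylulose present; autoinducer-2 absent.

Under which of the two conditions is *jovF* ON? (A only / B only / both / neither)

B only

Condition A:
Norleucine is absent, so RudM is active.
Xylulose is absent, so LomD is active.
Autoinducer-2 is present, so LutY is active.
With repressor LutY bound, *vorQ* is not transcribed.
So VorQ is not produced.
With repressor LomD bound, *jovF* is not transcribed.
→ *jovF* is OFF in A.
Condition B:
Norleucine is present, so RudM is inactive.
Xylulose is present, so LomD is inactive.
Autoinducer-2 is absent, so LutY is inactive.
With no repressor bound, *vorQ* is transcribed.
So VorQ is produced and active.
Activator VorQ is present, so *jovF* is transcribed.
→ *jovF* is ON in B.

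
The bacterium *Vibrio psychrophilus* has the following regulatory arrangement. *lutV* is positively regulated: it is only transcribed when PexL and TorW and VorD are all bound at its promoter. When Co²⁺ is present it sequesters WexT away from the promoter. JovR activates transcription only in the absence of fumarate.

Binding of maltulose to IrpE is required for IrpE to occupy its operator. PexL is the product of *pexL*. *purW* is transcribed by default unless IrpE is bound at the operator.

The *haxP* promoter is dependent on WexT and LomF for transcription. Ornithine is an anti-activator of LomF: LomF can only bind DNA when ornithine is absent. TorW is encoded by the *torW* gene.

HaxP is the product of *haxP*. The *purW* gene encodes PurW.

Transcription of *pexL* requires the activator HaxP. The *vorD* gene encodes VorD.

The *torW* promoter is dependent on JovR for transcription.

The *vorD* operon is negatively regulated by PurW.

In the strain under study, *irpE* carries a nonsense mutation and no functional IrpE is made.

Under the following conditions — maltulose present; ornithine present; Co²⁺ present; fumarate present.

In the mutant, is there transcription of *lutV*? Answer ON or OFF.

Co²⁺ is present, so WexT is inactive.
Ornithine is present, so LomF is inactive.
Required activator WexT is absent, so *haxP* is not transcribed.
So HaxP is not produced.
Required activator HaxP is absent, so *pexL* is not transcribed.
So PexL is not produced.
Fumarate is present, so JovR is inactive.
Required activator JovR is absent, so *torW* is not transcribed.
So TorW is not produced.
IrpE is non-functional in this strain, so it has no effect.
With no repressor bound, *purW* is transcribed.
So PurW is produced and active.
With repressor PurW bound, *vorD* is not transcribed.
So VorD is not produced.
Required activator PexL is absent, so *lutV* is not transcribed.

OFF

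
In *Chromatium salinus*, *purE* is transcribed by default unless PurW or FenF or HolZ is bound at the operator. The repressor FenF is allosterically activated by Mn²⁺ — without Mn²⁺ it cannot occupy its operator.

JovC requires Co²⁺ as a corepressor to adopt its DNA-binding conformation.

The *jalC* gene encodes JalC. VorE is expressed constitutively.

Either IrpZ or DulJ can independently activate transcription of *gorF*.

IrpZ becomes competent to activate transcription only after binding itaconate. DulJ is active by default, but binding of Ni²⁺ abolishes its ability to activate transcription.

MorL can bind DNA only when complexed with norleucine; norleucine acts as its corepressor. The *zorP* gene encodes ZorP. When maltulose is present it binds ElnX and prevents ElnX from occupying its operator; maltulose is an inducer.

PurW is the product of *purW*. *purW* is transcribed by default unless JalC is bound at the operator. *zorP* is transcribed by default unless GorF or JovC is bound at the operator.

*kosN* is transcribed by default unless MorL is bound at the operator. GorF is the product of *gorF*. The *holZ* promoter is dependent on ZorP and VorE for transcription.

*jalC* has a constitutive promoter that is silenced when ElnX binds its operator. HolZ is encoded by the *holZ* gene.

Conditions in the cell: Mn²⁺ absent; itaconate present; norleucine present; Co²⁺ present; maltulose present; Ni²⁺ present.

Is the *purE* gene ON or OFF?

Maltulose is present, so ElnX is inactive.
With no repressor bound, *jalC* is transcribed.
So JalC is produced and active.
With repressor JalC bound, *purW* is not transcribed.
So PurW is not produced.
Mn²⁺ is absent, so FenF is inactive.
Itaconate is present, so IrpZ is active.
Ni²⁺ is present, so DulJ is inactive.
Activator IrpZ is present, so *gorF* is transcribed.
So GorF is produced and active.
Co²⁺ is present, so JovC is active.
With repressor GorF bound, *zorP* is not transcribed.
So ZorP is not produced.
VorE is produced constitutively and is active.
Required activator ZorP is absent, so *holZ* is not transcribed.
So HolZ is not produced.
With no repressor bound, *purE* is transcribed.

ON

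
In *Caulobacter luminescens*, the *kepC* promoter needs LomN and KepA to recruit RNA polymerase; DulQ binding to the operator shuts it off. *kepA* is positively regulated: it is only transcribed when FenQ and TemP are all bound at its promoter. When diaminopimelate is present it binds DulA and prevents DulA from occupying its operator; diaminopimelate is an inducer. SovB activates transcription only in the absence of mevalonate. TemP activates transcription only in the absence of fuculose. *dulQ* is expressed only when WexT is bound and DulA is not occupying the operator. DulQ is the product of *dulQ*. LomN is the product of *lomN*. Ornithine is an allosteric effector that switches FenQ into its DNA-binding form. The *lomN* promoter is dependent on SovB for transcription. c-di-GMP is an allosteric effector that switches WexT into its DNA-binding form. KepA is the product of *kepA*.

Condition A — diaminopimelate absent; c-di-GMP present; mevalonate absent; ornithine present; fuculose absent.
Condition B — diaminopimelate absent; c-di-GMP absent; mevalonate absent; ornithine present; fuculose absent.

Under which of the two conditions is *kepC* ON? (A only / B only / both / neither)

Condition A:
Diaminopimelate is absent, so DulA is active.
c-di-GMP is present, so WexT is active.
With repressor DulA bound, *dulQ* is not transcribed.
So DulQ is not produced.
Mevalonate is absent, so SovB is active.
No repressor is bound and SovB is active, so *lomN* is transcribed.
So LomN is produced and active.
Ornithine is present, so FenQ is active.
Fuculose is absent, so TemP is active.
No repressor is bound and FenQ and TemP are active, so *kepA* is transcribed.
So KepA is produced and active.
No repressor is bound and LomN and KepA are active, so *kepC* is transcribed.
→ *kepC* is ON in A.
Condition B:
Diaminopimelate is absent, so DulA is active.
c-di-GMP is absent, so WexT is inactive.
With repressor DulA bound, *dulQ* is not transcribed.
So DulQ is not produced.
Mevalonate is absent, so SovB is active.
No repressor is bound and SovB is active, so *lomN* is transcribed.
So LomN is produced and active.
Ornithine is present, so FenQ is active.
Fuculose is absent, so TemP is active.
No repressor is bound and FenQ and TemP are active, so *kepA* is transcribed.
So KepA is produced and active.
No repressor is bound and LomN and KepA are active, so *kepC* is transcribed.
→ *kepC* is ON in B.

both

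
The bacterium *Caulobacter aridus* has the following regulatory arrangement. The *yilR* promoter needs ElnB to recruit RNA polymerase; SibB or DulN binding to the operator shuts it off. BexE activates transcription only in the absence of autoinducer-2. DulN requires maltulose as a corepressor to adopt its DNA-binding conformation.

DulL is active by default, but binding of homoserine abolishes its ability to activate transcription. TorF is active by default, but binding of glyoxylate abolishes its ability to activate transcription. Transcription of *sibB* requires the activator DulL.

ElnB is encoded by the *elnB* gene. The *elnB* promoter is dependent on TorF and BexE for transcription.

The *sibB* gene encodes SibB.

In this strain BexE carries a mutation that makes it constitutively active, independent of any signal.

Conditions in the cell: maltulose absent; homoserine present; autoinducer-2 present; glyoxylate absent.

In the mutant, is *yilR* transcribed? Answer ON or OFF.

ON

Homoserine is present, so DulL is inactive.
Required activator DulL is absent, so *sibB* is not transcribed.
So SibB is not produced.
Glyoxylate is absent, so TorF is active.
BexE is constitutively active in this strain.
No repressor is bound and TorF and BexE are active, so *elnB* is transcribed.
So ElnB is produced and active.
Maltulose is absent, so DulN is inactive.
No repressor is bound and ElnB is active, so *yilR* is transcribed.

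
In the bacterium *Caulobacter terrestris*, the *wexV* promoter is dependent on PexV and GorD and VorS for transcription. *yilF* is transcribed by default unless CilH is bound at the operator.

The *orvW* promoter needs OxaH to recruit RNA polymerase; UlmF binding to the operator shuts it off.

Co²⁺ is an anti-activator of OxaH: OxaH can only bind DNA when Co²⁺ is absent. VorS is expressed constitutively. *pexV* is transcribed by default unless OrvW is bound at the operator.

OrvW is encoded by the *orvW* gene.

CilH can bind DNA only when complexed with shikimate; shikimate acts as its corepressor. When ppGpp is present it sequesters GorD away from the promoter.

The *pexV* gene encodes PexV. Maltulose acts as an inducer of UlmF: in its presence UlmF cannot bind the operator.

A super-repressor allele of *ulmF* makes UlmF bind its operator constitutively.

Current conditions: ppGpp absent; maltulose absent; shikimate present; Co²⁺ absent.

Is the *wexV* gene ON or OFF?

ON

UlmF is constitutively active in this strain.
Co²⁺ is absent, so OxaH is active.
With repressor UlmF bound, *orvW* is not transcribed.
So OrvW is not produced.
With no repressor bound, *pexV* is transcribed.
So PexV is produced and active.
ppGpp is absent, so GorD is active.
VorS is produced constitutively and is active.
No repressor is bound and PexV and GorD and VorS are active, so *wexV* is transcribed.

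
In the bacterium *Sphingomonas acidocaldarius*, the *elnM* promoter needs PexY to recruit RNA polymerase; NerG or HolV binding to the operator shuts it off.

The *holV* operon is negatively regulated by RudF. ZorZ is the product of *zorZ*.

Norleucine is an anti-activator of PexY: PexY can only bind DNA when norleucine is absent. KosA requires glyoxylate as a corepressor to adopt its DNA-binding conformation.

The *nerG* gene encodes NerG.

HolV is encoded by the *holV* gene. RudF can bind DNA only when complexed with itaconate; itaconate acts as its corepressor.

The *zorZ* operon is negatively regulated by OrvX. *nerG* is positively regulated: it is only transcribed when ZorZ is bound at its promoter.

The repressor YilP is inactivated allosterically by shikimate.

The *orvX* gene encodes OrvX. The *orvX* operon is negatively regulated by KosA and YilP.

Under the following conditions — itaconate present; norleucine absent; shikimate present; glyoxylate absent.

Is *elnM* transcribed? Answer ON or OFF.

ON

Glyoxylate is absent, so KosA is inactive.
Shikimate is present, so YilP is inactive.
With no repressor bound, *orvX* is transcribed.
So OrvX is produced and active.
With repressor OrvX bound, *zorZ* is not transcribed.
So ZorZ is not produced.
Required activator ZorZ is absent, so *nerG* is not transcribed.
So NerG is not produced.
Norleucine is absent, so PexY is active.
Itaconate is present, so RudF is active.
With repressor RudF bound, *holV* is not transcribed.
So HolV is not produced.
No repressor is bound and PexY is active, so *elnM* is transcribed.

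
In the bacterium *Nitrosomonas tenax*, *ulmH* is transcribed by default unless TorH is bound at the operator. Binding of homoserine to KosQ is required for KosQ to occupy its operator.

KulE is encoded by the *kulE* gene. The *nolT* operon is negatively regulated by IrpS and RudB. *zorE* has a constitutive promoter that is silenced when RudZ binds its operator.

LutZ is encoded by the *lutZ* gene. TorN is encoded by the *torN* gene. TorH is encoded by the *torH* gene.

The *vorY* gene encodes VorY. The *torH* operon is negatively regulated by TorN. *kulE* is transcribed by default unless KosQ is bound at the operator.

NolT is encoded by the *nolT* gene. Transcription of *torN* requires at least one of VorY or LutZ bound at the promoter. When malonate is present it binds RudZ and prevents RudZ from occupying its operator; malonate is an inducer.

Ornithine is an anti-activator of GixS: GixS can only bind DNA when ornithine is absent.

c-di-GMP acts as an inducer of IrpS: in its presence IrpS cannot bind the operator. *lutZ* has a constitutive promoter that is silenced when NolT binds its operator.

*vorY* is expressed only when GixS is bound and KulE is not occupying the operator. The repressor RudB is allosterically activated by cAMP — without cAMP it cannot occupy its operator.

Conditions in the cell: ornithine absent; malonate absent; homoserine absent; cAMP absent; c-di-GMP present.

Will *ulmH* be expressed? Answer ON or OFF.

Homoserine is absent, so KosQ is inactive.
With no repressor bound, *kulE* is transcribed.
So KulE is produced and active.
Ornithine is absent, so GixS is active.
With repressor KulE bound, *vorY* is not transcribed.
So VorY is not produced.
c-di-GMP is present, so IrpS is inactive.
cAMP is absent, so RudB is inactive.
With no repressor bound, *nolT* is transcribed.
So NolT is produced and active.
With repressor NolT bound, *lutZ* is not transcribed.
So LutZ is not produced.
No activator is available at the *torN* promoter, so *torN* is not transcribed.
So TorN is not produced.
With no repressor bound, *torH* is transcribed.
So TorH is produced and active.
With repressor TorH bound, *ulmH* is not transcribed.

OFF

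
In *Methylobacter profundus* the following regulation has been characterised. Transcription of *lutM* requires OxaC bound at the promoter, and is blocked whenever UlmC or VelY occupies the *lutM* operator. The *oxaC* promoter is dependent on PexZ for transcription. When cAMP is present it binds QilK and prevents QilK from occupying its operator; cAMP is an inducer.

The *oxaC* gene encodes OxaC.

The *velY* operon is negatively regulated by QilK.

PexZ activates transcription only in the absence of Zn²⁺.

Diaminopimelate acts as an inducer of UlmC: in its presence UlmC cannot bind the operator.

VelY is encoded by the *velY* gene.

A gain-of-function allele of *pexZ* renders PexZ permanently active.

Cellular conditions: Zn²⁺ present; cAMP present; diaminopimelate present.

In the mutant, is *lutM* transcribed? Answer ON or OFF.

OFF

Diaminopimelate is present, so UlmC is inactive.
cAMP is present, so QilK is inactive.
With no repressor bound, *velY* is transcribed.
So VelY is produced and active.
PexZ is constitutively active in this strain.
No repressor is bound and PexZ is active, so *oxaC* is transcribed.
So OxaC is produced and active.
With repressor VelY bound, *lutM* is not transcribed.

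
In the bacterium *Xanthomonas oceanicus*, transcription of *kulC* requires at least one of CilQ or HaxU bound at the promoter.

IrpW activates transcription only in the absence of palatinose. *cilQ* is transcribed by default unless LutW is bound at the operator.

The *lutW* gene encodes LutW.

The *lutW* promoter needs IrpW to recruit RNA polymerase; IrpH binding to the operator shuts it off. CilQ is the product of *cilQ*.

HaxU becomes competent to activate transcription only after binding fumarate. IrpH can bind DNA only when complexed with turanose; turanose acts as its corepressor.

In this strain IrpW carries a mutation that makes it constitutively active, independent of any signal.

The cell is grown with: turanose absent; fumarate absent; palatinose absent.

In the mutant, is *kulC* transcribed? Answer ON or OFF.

Turanose is absent, so IrpH is inactive.
IrpW is constitutively active in this strain.
No repressor is bound and IrpW is active, so *lutW* is transcribed.
So LutW is produced and active.
With repressor LutW bound, *cilQ* is not transcribed.
So CilQ is not produced.
Fumarate is absent, so HaxU is inactive.
No activator is available at the *kulC* promoter, so *kulC* is not transcribed.

OFF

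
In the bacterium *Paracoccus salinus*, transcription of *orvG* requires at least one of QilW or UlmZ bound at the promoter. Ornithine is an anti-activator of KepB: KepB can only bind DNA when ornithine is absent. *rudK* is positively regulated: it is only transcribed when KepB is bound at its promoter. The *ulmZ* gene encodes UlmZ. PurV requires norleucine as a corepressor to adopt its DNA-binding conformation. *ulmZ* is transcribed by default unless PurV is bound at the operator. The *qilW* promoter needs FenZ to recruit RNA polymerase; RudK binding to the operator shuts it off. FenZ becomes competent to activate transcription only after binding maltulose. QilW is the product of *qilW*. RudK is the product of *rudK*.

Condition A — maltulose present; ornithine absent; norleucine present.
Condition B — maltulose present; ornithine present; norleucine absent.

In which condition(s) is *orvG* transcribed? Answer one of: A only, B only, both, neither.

B only

Condition A:
Maltulose is present, so FenZ is active.
Ornithine is absent, so KepB is active.
No repressor is bound and KepB is active, so *rudK* is transcribed.
So RudK is produced and active.
With repressor RudK bound, *qilW* is not transcribed.
So QilW is not produced.
Norleucine is present, so PurV is active.
With repressor PurV bound, *ulmZ* is not transcribed.
So UlmZ is not produced.
No activator is available at the *orvG* promoter, so *orvG* is not transcribed.
→ *orvG* is OFF in A.
Condition B:
Maltulose is present, so FenZ is active.
Ornithine is present, so KepB is inactive.
Required activator KepB is absent, so *rudK* is not transcribed.
So RudK is not produced.
No repressor is bound and FenZ is active, so *qilW* is transcribed.
So QilW is produced and active.
Norleucine is absent, so PurV is inactive.
With no repressor bound, *ulmZ* is transcribed.
So UlmZ is produced and active.
Activator QilW is present, so *orvG* is transcribed.
→ *orvG* is ON in B.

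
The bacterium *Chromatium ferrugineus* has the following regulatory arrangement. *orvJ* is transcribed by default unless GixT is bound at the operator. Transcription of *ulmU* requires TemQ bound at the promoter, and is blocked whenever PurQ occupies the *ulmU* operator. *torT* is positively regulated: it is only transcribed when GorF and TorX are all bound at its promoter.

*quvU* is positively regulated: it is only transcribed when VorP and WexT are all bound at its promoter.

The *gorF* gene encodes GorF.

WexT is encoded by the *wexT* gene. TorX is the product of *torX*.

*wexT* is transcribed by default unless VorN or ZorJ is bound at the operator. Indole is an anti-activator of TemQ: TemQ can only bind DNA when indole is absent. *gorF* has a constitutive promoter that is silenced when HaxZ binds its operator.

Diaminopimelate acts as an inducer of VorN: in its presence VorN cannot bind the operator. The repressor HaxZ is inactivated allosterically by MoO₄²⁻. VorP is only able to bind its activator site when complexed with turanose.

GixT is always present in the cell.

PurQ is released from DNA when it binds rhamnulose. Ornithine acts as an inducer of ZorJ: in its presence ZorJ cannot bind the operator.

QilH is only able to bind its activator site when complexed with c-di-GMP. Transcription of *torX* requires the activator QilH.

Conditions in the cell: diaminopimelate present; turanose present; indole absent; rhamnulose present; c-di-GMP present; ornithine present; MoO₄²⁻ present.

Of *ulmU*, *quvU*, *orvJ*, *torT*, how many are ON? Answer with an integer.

3

Indole is absent, so TemQ is active.
Rhamnulose is present, so PurQ is inactive.
No repressor is bound and TemQ is active, so *ulmU* is transcribed.
→ *ulmU* is ON.
Turanose is present, so VorP is active.
Diaminopimelate is present, so VorN is inactive.
Ornithine is present, so ZorJ is inactive.
With no repressor bound, *wexT* is transcribed.
So WexT is produced and active.
No repressor is bound and VorP and WexT are active, so *quvU* is transcribed.
→ *quvU* is ON.
GixT is produced constitutively and is active.
With repressor GixT bound, *orvJ* is not transcribed.
→ *orvJ* is OFF.
MoO₄²⁻ is present, so HaxZ is inactive.
With no repressor bound, *gorF* is transcribed.
So GorF is produced and active.
c-di-GMP is present, so QilH is active.
No repressor is bound and QilH is active, so *torX* is transcribed.
So TorX is produced and active.
No repressor is bound and GorF and TorX are active, so *torT* is transcribed.
→ *torT* is ON.
3 of the 4 genes are transcribed.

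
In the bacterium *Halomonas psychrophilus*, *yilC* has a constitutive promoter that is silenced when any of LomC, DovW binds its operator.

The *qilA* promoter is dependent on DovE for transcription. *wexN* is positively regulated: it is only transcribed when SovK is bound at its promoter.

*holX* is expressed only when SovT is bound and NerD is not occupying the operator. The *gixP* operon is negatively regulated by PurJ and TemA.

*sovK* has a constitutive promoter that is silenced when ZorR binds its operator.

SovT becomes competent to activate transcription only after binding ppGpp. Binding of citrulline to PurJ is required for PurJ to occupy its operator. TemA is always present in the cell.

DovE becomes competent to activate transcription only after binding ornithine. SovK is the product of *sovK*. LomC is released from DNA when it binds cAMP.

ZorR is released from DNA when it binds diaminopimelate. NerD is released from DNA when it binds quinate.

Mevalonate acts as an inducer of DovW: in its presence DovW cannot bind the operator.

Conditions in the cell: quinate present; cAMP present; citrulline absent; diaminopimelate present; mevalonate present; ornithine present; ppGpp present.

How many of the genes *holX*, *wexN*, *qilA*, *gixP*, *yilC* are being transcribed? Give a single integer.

4

ppGpp is present, so SovT is active.
Quinate is present, so NerD is inactive.
No repressor is bound and SovT is active, so *holX* is transcribed.
→ *holX* is ON.
Diaminopimelate is present, so ZorR is inactive.
With no repressor bound, *sovK* is transcribed.
So SovK is produced and active.
No repressor is bound and SovK is active, so *wexN* is transcribed.
→ *wexN* is ON.
Ornithine is present, so DovE is active.
No repressor is bound and DovE is active, so *qilA* is transcribed.
→ *qilA* is ON.
Citrulline is absent, so PurJ is inactive.
TemA is produced constitutively and is active.
With repressor TemA bound, *gixP* is not transcribed.
→ *gixP* is OFF.
cAMP is present, so LomC is inactive.
Mevalonate is present, so DovW is inactive.
With no repressor bound, *yilC* is transcribed.
→ *yilC* is ON.
4 of the 5 genes are transcribed.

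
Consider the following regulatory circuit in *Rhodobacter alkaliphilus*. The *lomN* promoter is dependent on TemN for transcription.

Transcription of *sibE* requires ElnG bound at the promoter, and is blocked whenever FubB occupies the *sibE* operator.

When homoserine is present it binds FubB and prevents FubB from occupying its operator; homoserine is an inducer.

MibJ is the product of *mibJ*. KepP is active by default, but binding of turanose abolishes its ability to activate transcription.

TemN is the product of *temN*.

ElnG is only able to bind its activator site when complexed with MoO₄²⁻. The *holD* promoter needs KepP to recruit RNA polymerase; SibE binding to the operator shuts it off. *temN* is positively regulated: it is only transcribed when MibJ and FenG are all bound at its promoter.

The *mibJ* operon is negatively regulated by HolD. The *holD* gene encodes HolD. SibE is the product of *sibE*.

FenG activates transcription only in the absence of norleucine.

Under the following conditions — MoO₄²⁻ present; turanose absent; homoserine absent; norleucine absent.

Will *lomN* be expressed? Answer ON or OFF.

OFF

MoO₄²⁻ is present, so ElnG is active.
Homoserine is absent, so FubB is active.
With repressor FubB bound, *sibE* is not transcribed.
So SibE is not produced.
Turanose is absent, so KepP is active.
No repressor is bound and KepP is active, so *holD* is transcribed.
So HolD is produced and active.
With repressor HolD bound, *mibJ* is not transcribed.
So MibJ is not produced.
Norleucine is absent, so FenG is active.
Required activator MibJ is absent, so *temN* is not transcribed.
So TemN is not produced.
Required activator TemN is absent, so *lomN* is not transcribed.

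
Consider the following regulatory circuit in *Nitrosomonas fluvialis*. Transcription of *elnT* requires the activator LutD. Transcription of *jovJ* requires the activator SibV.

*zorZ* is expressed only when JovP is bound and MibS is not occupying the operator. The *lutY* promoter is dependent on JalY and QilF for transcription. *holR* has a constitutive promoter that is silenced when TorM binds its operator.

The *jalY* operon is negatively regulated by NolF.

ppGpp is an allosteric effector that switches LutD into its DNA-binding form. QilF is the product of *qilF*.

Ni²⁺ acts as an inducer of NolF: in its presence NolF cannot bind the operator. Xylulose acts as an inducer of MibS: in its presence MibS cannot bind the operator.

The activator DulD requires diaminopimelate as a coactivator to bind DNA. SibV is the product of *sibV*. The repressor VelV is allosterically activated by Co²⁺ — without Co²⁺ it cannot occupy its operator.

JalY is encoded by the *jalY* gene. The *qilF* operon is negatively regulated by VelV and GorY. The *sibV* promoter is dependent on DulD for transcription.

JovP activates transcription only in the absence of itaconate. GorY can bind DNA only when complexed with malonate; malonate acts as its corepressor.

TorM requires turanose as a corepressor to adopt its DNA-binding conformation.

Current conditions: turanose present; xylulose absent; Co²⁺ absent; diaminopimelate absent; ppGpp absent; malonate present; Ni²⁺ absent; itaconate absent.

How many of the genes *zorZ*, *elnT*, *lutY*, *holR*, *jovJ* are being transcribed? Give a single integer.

Itaconate is absent, so JovP is active.
Xylulose is absent, so MibS is active.
With repressor MibS bound, *zorZ* is not transcribed.
→ *zorZ* is OFF.
ppGpp is absent, so LutD is inactive.
Required activator LutD is absent, so *elnT* is not transcribed.
→ *elnT* is OFF.
Ni²⁺ is absent, so NolF is active.
With repressor NolF bound, *jalY* is not transcribed.
So JalY is not produced.
Co²⁺ is absent, so VelV is inactive.
Malonate is present, so GorY is active.
With repressor GorY bound, *qilF* is not transcribed.
So QilF is not produced.
Required activator JalY is absent, so *lutY* is not transcribed.
→ *lutY* is OFF.
Turanose is present, so TorM is active.
With repressor TorM bound, *holR* is not transcribed.
→ *holR* is OFF.
Diaminopimelate is absent, so DulD is inactive.
Required activator DulD is absent, so *sibV* is not transcribed.
So SibV is not produced.
Required activator SibV is absent, so *jovJ* is not transcribed.
→ *jovJ* is OFF.
0 of the 5 genes are transcribed.

0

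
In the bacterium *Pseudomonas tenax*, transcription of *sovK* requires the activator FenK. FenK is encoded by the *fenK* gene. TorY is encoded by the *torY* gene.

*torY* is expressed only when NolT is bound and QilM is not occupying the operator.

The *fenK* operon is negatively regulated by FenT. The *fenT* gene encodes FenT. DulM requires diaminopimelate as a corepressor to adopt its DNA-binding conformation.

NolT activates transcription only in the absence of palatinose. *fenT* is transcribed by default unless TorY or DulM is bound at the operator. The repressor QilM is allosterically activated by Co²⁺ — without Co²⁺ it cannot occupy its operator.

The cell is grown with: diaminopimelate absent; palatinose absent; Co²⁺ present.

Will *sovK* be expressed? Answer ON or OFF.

OFF

Co²⁺ is present, so QilM is active.
Palatinose is absent, so NolT is active.
With repressor QilM bound, *torY* is not transcribed.
So TorY is not produced.
Diaminopimelate is absent, so DulM is inactive.
With no repressor bound, *fenT* is transcribed.
So FenT is produced and active.
With repressor FenT bound, *fenK* is not transcribed.
So FenK is not produced.
Required activator FenK is absent, so *sovK* is not transcribed.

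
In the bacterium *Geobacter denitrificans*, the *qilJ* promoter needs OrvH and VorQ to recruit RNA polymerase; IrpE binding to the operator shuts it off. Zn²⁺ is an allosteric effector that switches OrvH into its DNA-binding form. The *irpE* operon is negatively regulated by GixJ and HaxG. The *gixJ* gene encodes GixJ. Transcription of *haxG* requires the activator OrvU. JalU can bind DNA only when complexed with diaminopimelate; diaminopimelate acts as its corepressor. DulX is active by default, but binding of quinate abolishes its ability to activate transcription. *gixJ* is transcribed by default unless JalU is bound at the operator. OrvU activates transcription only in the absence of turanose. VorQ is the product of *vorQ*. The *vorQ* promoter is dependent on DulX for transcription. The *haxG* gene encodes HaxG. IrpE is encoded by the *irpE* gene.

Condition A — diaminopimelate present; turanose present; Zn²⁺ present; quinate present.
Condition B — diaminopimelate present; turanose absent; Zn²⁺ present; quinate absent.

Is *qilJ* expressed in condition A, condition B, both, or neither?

B only

Condition A:
Diaminopimelate is present, so JalU is active.
With repressor JalU bound, *gixJ* is not transcribed.
So GixJ is not produced.
Turanose is present, so OrvU is inactive.
Required activator OrvU is absent, so *haxG* is not transcribed.
So HaxG is not produced.
With no repressor bound, *irpE* is transcribed.
So IrpE is produced and active.
Zn²⁺ is present, so OrvH is active.
Quinate is present, so DulX is inactive.
Required activator DulX is absent, so *vorQ* is not transcribed.
So VorQ is not produced.
With repressor IrpE bound, *qilJ* is not transcribed.
→ *qilJ* is OFF in A.
Condition B:
Diaminopimelate is present, so JalU is active.
With repressor JalU bound, *gixJ* is not transcribed.
So GixJ is not produced.
Turanose is absent, so OrvU is active.
No repressor is bound and OrvU is active, so *haxG* is transcribed.
So HaxG is produced and active.
With repressor HaxG bound, *irpE* is not transcribed.
So IrpE is not produced.
Zn²⁺ is present, so OrvH is active.
Quinate is absent, so DulX is active.
No repressor is bound and DulX is active, so *vorQ* is transcribed.
So VorQ is produced and active.
No repressor is bound and OrvH and VorQ are active, so *qilJ* is transcribed.
→ *qilJ* is ON in B.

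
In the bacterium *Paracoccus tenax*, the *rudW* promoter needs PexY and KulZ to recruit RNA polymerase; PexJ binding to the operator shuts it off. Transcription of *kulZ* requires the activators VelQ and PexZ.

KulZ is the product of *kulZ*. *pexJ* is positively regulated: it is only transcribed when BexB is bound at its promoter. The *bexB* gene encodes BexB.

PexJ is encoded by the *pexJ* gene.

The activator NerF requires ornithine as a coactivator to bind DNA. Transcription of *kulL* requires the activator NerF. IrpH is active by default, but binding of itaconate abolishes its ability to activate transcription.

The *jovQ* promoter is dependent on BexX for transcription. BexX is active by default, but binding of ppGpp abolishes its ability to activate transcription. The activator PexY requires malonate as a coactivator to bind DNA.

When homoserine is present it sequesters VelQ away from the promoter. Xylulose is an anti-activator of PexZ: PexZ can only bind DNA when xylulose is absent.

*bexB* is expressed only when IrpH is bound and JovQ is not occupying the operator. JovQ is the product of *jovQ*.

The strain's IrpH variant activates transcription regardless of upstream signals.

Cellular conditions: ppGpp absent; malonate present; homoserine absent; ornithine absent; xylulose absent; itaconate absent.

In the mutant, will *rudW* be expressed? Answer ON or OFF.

Malonate is present, so PexY is active.
IrpH is constitutively active in this strain.
ppGpp is absent, so BexX is active.
No repressor is bound and BexX is active, so *jovQ* is transcribed.
So JovQ is produced and active.
With repressor JovQ bound, *bexB* is not transcribed.
So BexB is not produced.
Required activator BexB is absent, so *pexJ* is not transcribed.
So PexJ is not produced.
Homoserine is absent, so VelQ is active.
Xylulose is absent, so PexZ is active.
No repressor is bound and VelQ and PexZ are active, so *kulZ* is transcribed.
So KulZ is produced and active.
No repressor is bound and PexY and KulZ are active, so *rudW* is transcribed.

ON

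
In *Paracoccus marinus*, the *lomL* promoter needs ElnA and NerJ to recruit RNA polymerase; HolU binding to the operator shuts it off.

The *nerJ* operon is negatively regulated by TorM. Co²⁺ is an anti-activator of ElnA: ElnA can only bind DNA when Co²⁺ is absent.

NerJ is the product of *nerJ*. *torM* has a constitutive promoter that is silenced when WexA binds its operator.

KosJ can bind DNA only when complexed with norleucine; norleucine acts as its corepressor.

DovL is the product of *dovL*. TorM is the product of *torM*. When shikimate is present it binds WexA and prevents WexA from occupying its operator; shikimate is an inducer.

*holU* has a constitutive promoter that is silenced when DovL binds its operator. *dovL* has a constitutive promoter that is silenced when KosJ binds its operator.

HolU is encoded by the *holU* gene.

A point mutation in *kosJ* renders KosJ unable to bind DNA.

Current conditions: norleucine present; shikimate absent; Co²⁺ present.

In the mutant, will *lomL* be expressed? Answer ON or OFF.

OFF

Co²⁺ is present, so ElnA is inactive.
Shikimate is absent, so WexA is active.
With repressor WexA bound, *torM* is not transcribed.
So TorM is not produced.
With no repressor bound, *nerJ* is transcribed.
So NerJ is produced and active.
KosJ is non-functional in this strain, so it has no effect.
With no repressor bound, *dovL* is transcribed.
So DovL is produced and active.
With repressor DovL bound, *holU* is not transcribed.
So HolU is not produced.
Required activator ElnA is absent, so *lomL* is not transcribed.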